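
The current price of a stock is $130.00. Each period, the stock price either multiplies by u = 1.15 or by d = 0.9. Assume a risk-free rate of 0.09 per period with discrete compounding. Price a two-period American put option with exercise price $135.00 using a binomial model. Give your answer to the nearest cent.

$5.00

Risk-neutral probability p = (1 + 0.09 − 0.9)/(1.15 − 0.9) = 0.1900/0.2500 = 0.7600
Terminal stock prices: S_uu = 171.9, S_ud = 134.6, S_dd = 105.3
Terminal payoffs (K − S): max(-36.92, 0) = 0, max(0.45, 0) = 0.45, max(29.7, 0) = 29.7
Node u (S = 149.5): continuation = 1/1.09·[0.7600·0.0000 + 0.2400·0.4500] = 0.0991; exercise value = 0.0000 ≤ continuation, so V_u = 0.0991
Node d (S = 117): continuation = 1/1.09·[0.7600·0.4500 + 0.2400·29.7000] = 6.8532; exercise value = 18.0000 > continuation, so V_d = 18.0000 (exercise)
Node 0 (S = 130): continuation = 1/1.09·[0.7600·0.0991 + 0.2400·18.0000] = 4.0324; exercise value = 5.0000 > continuation, so V_0 = 5.0000 (exercise)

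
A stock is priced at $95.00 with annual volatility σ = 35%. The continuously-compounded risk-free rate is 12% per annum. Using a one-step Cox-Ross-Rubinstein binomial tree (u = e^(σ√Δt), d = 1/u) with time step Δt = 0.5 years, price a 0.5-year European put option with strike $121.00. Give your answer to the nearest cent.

CRR parameters: u = e^(σ√Δt) = e^(0.35·√0.5) = 1.2808, d = 1/u = 0.7808
Per-period rate: rΔt = 0.12·0.5 = 0.06, so R = e^0.06 = 1.0618
Risk-neutral probability p = (e^0.06 − 0.7808)/(1.2808 − 0.7808) = 0.2811/0.5000 = 0.5621
Terminal stock prices: S_u = 121.7, S_d = 74.17
Terminal payoffs (K − S): max(-0.6763, 0) = 0, max(46.83, 0) = 46.83
Node 0 (S = 95): V_0 = e^(−0.06)·[0.5621·0.0000 + 0.4379·46.8278] = 19.3115

$19.31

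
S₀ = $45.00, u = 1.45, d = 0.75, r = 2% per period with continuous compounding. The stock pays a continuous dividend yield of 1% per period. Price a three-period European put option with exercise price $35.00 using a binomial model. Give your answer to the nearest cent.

Per-period risk-free factor R = e^0.02 = 1.0202; dividend-adjusted growth = e^(0.02−0.01) = 1.0101.
Risk-neutral probability p = (1.0101 − 0.75)/(1.45 − 0.75) = 0.2601/0.7000 = 0.3715
Terminal stock prices: S_uuu = 137.2, S_uud = 70.96, S_udd = 36.7, S_ddd = 18.98
Terminal payoffs (K − S): max(-102.2, 0) = 0, max(-35.96, 0) = 0, max(-1.703, 0) = 0, max(16.02, 0) = 16.02
Node uu (S = 94.61): V_uu = e^(−0.02)·[0.3715·0.0000 + 0.6285·0.0000] = 0.0000
Node ud (S = 48.94): V_ud = e^(−0.02)·[0.3715·0.0000 + 0.6285·0.0000] = 0.0000
Node dd (S = 25.31): V_dd = e^(−0.02)·[0.3715·0.0000 + 0.6285·16.0156] = 9.8665
Node u (S = 65.25): V_u = e^(−0.02)·[0.3715·0.0000 + 0.6285·0.0000] = 0.0000
Node d (S = 33.75): V_d = e^(−0.02)·[0.3715·0.0000 + 0.6285·9.8665] = 6.0783
Node 0 (S = 45): V_0 = e^(−0.02)·[0.3715·0.0000 + 0.6285·6.0783] = 3.7446

$3.74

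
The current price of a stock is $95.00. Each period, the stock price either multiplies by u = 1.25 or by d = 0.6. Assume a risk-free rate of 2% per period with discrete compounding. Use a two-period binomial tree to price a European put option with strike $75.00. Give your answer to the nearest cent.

Risk-neutral probability p = (1 + 0.02 − 0.6)/(1.25 − 0.6) = 0.4200/0.6500 = 0.6462
Terminal stock prices: S_uu = 148.4, S_ud = 71.25, S_dd = 34.2
Terminal payoffs (K − S): max(-73.44, 0) = 0, max(3.75, 0) = 3.75, max(40.8, 0) = 40.8
Node u (S = 118.8): V_u = 1/1.02·[0.6462·0.0000 + 0.3538·3.7500] = 1.3009
Node d (S = 57): V_d = 1/1.02·[0.6462·3.7500 + 0.3538·40.8000] = 16.5294
Node 0 (S = 95): V_0 = 1/1.02·[0.6462·1.3009 + 0.3538·16.5294] = 6.5583

$6.56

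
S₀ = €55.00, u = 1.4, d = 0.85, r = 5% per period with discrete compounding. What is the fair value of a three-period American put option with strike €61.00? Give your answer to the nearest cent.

Risk-neutral probability p = (1 + 0.05 − 0.85)/(1.4 − 0.85) = 0.2000/0.5500 = 0.3636
Terminal stock prices: S_uuu = 150.9, S_uud = 91.63, S_udd = 55.63, S_ddd = 33.78
Terminal payoffs (K − S): max(-89.92, 0) = 0, max(-30.63, 0) = 0, max(5.368, 0) = 5.368, max(27.22, 0) = 27.22
Node uu (S = 107.8): continuation = 1/1.05·[0.3636·0.0000 + 0.6364·0.0000] = 0.0000; exercise value = 0.0000 ≤ continuation, so V_uu = 0.0000
Node ud (S = 65.45): continuation = 1/1.05·[0.3636·0.0000 + 0.6364·5.3675] = 3.2530; exercise value = 0.0000 ≤ continuation, so V_ud = 3.2530
Node dd (S = 39.74): continuation = 1/1.05·[0.3636·5.3675 + 0.6364·27.2231] = 18.3577; exercise value = 21.2625 > continuation, so V_dd = 21.2625 (exercise)
Node u (S = 77): continuation = 1/1.05·[0.3636·0.0000 + 0.6364·3.2530] = 1.9715; exercise value = 0.0000 ≤ continuation, so V_u = 1.9715
Node d (S = 46.75): continuation = 1/1.05·[0.3636·3.2530 + 0.6364·21.2625] = 14.0130; exercise value = 14.2500 > continuation, so V_d = 14.2500 (exercise)
Node 0 (S = 55): continuation = 1/1.05·[0.3636·1.9715 + 0.6364·14.2500] = 9.3191; exercise value = 6.0000 ≤ continuation, so V_0 = 9.3191

€9.32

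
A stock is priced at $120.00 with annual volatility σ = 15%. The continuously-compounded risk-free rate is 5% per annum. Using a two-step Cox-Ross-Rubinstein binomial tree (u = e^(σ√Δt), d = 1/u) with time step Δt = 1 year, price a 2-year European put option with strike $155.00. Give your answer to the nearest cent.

$22.78

CRR parameters: u = e^(σ√Δt) = e^(0.15·√1) = 1.1618, d = 1/u = 0.8607
Per-period rate: rΔt = 0.05·1 = 0.05, so R = e^0.05 = 1.0513
Risk-neutral probability p = (e^0.05 − 0.8607)/(1.1618 − 0.8607) = 0.1906/0.3011 = 0.6328
Terminal stock prices: S_uu = 162, S_ud = 120, S_dd = 88.9
Terminal payoffs (K − S): max(-6.983, 0) = 0, max(35, 0) = 35, max(66.1, 0) = 66.1
Node u (S = 139.4): V_u = e^(−0.05)·[0.6328·0.0000 + 0.3672·35.0000] = 12.2240
Node d (S = 103.3): V_d = e^(−0.05)·[0.6328·35.0000 + 0.3672·66.1018] = 44.1556
Node 0 (S = 120): V_0 = e^(−0.05)·[0.6328·12.2240 + 0.3672·44.1556] = 22.7802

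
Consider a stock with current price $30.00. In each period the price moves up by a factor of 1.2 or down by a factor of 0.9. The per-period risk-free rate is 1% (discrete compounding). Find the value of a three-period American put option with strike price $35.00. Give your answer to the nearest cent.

$5.87

Risk-neutral probability p = (1 + 0.01 − 0.9)/(1.2 − 0.9) = 0.1100/0.3000 = 0.3667
Terminal stock prices: S_uuu = 51.84, S_uud = 38.88, S_udd = 29.16, S_ddd = 21.87
Terminal payoffs (K − S): max(-16.84, 0) = 0, max(-3.88, 0) = 0, max(5.84, 0) = 5.84, max(13.13, 0) = 13.13
Node uu (S = 43.2): continuation = 1/1.01·[0.3667·0.0000 + 0.6333·0.0000] = 0.0000; exercise value = 0.0000 ≤ continuation, so V_uu = 0.0000
Node ud (S = 32.4): continuation = 1/1.01·[0.3667·0.0000 + 0.6333·5.8400] = 3.6620; exercise value = 2.6000 ≤ continuation, so V_ud = 3.6620
Node dd (S = 24.3): continuation = 1/1.01·[0.3667·5.8400 + 0.6333·13.1300] = 10.3535; exercise value = 10.7000 > continuation, so V_dd = 10.7000 (exercise)
Node u (S = 36): continuation = 1/1.01·[0.3667·0.0000 + 0.6333·3.6620] = 2.2963; exercise value = 0.0000 ≤ continuation, so V_u = 2.2963
Node d (S = 27): continuation = 1/1.01·[0.3667·3.6620 + 0.6333·10.7000] = 8.0390; exercise value = 8.0000 ≤ continuation, so V_d = 8.0390
Node 0 (S = 30): continuation = 1/1.01·[0.3667·2.2963 + 0.6333·8.0390] = 5.8746; exercise value = 5.0000 ≤ continuation, so V_0 = 5.8746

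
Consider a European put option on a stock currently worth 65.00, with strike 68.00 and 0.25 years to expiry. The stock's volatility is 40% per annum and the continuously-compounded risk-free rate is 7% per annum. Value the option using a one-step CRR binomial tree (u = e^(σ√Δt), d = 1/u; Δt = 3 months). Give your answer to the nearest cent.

CRR parameters: u = e^(σ√Δt) = e^(0.4·√0.25) = 1.2214, d = 1/u = 0.8187
Per-period rate: rΔt = 0.07·0.25 = 0.0175, so R = e^0.0175 = 1.0177
Risk-neutral probability p = (e^0.0175 − 0.8187)/(1.2214 − 0.8187) = 0.1989/0.4027 = 0.4940
Terminal stock prices: S_u = 79.39, S_d = 53.22
Terminal payoffs (K − S): max(-11.39, 0) = 0, max(14.78, 0) = 14.78
Node 0 (S = 65): V_0 = e^(−0.0175)·[0.4940·0.0000 + 0.5060·14.7825] = 7.3501

7.35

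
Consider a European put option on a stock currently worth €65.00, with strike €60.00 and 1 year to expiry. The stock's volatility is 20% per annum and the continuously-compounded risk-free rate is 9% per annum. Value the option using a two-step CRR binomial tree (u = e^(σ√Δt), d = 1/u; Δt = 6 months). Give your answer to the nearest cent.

€1.40

CRR parameters: u = e^(σ√Δt) = e^(0.2·√0.5) = 1.1519, d = 1/u = 0.8681
Per-period rate: rΔt = 0.09·0.5 = 0.045, so R = e^0.045 = 1.0460
Risk-neutral probability p = (e^0.045 − 0.8681)/(1.1519 − 0.8681) = 0.1779/0.2838 = 0.6269
Terminal stock prices: S_uu = 86.25, S_ud = 65, S_dd = 48.99
Terminal payoffs (K − S): max(-26.25, 0) = 0, max(-5, 0) = 0, max(11.01, 0) = 11.01
Node u (S = 74.87): V_u = e^(−0.045)·[0.6269·0.0000 + 0.3731·0.0000] = 0.0000
Node d (S = 56.43): V_d = e^(−0.045)·[0.6269·0.0000 + 0.3731·11.0135] = 3.9284
Node 0 (S = 65): V_0 = e^(−0.045)·[0.6269·0.0000 + 0.3731·3.9284] = 1.4012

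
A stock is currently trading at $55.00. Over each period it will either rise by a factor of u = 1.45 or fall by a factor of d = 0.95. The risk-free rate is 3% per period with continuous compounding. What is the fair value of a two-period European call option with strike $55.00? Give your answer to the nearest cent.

Risk-neutral probability p = (e^0.03 − 0.95)/(1.45 − 0.95) = 0.0805/0.5000 = 0.1609
Terminal stock prices: S_uu = 115.6, S_ud = 75.76, S_dd = 49.64
Terminal payoffs (S − K): max(60.64, 0) = 60.64, max(20.76, 0) = 20.76, max(-5.363, 0) = 0
Node u (S = 79.75): V_u = e^(−0.03)·[0.1609·60.6375 + 0.8391·20.7625] = 26.3755
Node d (S = 52.25): V_d = e^(−0.03)·[0.1609·20.7625 + 0.8391·0.0000] = 3.2421
Node 0 (S = 55): V_0 = e^(−0.03)·[0.1609·26.3755 + 0.8391·3.2421] = 6.7587

$6.76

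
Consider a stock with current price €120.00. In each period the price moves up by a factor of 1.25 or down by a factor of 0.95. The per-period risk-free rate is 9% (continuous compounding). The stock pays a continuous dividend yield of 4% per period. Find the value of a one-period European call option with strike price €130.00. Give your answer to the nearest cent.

Per-period risk-free factor R = e^0.09 = 1.0942; dividend-adjusted growth = e^(0.09−0.04) = 1.0513.
Risk-neutral probability p = (1.0513 − 0.95)/(1.25 − 0.95) = 0.1013/0.3000 = 0.3376
Terminal stock prices: S_u = 150, S_d = 114
Terminal payoffs (S − K): max(20, 0) = 20, max(-16, 0) = 0
Node 0 (S = 120): V_0 = e^(−0.09)·[0.3376·20.0000 + 0.6624·0.0000] = 6.1703

€6.17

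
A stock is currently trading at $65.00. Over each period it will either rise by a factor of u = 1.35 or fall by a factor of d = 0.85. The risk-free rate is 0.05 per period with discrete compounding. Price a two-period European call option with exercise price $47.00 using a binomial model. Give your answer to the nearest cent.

$22.38

Risk-neutral probability p = (1 + 0.05 − 0.85)/(1.35 − 0.85) = 0.2000/0.5000 = 0.4000
Terminal stock prices: S_uu = 118.5, S_ud = 74.59, S_dd = 46.96
Terminal payoffs (S − K): max(71.46, 0) = 71.46, max(27.59, 0) = 27.59, max(-0.0375, 0) = 0
Node u (S = 87.75): V_u = 1/1.05·[0.4000·71.4625 + 0.6000·27.5875] = 42.9881
Node d (S = 55.25): V_d = 1/1.05·[0.4000·27.5875 + 0.6000·0.0000] = 10.5095
Node 0 (S = 65): V_0 = 1/1.05·[0.4000·42.9881 + 0.6000·10.5095] = 22.3819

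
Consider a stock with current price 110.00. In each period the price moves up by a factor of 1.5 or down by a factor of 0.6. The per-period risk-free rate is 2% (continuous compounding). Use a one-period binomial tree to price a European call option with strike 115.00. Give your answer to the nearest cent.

Risk-neutral probability p = (e^0.02 − 0.6)/(1.5 − 0.6) = 0.4202/0.9000 = 0.4669
Terminal stock prices: S_u = 165, S_d = 66
Terminal payoffs (S − K): max(50, 0) = 50, max(-49, 0) = 0
Node 0 (S = 110): V_0 = e^(−0.02)·[0.4669·50.0000 + 0.5331·0.0000] = 22.8823

22.88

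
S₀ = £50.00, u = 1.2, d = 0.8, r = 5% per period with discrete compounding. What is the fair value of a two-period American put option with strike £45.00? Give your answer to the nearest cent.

£1.79

Risk-neutral probability p = (1 + 0.05 − 0.8)/(1.2 − 0.8) = 0.2500/0.4000 = 0.6250
Terminal stock prices: S_uu = 72, S_ud = 48, S_dd = 32
Terminal payoffs (K − S): max(-27, 0) = 0, max(-3, 0) = 0, max(13, 0) = 13
Node u (S = 60): continuation = 1/1.05·[0.6250·0.0000 + 0.3750·0.0000] = 0.0000; exercise value = 0.0000 ≤ continuation, so V_u = 0.0000
Node d (S = 40): continuation = 1/1.05·[0.6250·0.0000 + 0.3750·13.0000] = 4.6429; exercise value = 5.0000 > continuation, so V_d = 5.0000 (exercise)
Node 0 (S = 50): continuation = 1/1.05·[0.6250·0.0000 + 0.3750·5.0000] = 1.7857; exercise value = 0.0000 ≤ continuation, so V_0 = 1.7857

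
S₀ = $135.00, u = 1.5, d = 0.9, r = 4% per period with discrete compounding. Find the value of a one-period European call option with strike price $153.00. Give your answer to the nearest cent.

$11.11

Risk-neutral probability p = (1 + 0.04 − 0.9)/(1.5 − 0.9) = 0.1400/0.6000 = 0.2333
Terminal stock prices: S_u = 202.5, S_d = 121.5
Terminal payoffs (S − K): max(49.5, 0) = 49.5, max(-31.5, 0) = 0
Node 0 (S = 135): V_0 = 1/1.04·[0.2333·49.5000 + 0.7667·0.0000] = 11.1058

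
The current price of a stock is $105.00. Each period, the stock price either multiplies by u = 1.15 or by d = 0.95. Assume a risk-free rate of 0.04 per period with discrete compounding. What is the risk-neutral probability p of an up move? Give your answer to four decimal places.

Risk-neutral probability p = (1 + 0.04 − 0.95)/(1.15 − 0.95) = 0.0900/0.2000 = 0.4500

p = 0.4500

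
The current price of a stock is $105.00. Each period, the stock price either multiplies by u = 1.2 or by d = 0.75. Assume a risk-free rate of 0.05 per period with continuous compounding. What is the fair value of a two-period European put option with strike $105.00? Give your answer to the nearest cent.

$8.75

Risk-neutral probability p = (e^0.05 − 0.75)/(1.2 − 0.75) = 0.3013/0.4500 = 0.6695
Terminal stock prices: S_uu = 151.2, S_ud = 94.5, S_dd = 59.06
Terminal payoffs (K − S): max(-46.2, 0) = 0, max(10.5, 0) = 10.5, max(45.94, 0) = 45.94
Node u (S = 126): V_u = e^(−0.05)·[0.6695·0.0000 + 0.3305·10.5000] = 3.3011
Node d (S = 78.75): V_d = e^(−0.05)·[0.6695·10.5000 + 0.3305·45.9375] = 21.1291
Node 0 (S = 105): V_0 = e^(−0.05)·[0.6695·3.3011 + 0.3305·21.1291] = 8.7450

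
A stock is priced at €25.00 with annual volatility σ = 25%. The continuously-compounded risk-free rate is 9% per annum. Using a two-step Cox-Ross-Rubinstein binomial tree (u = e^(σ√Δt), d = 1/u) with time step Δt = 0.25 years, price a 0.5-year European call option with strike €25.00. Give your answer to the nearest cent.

CRR parameters: u = e^(σ√Δt) = e^(0.25·√0.25) = 1.1331, d = 1/u = 0.8825
Per-period rate: rΔt = 0.09·0.25 = 0.0225, so R = e^0.0225 = 1.0228
Risk-neutral probability p = (e^0.0225 − 0.8825)/(1.1331 − 0.8825) = 0.1403/0.2507 = 0.5596
Terminal stock prices: S_uu = 32.1, S_ud = 25, S_dd = 19.47
Terminal payoffs (S − K): max(7.101, 0) = 7.101, max(0, 0) = 0, max(-5.53, 0) = 0
Node u (S = 28.33): V_u = e^(−0.0225)·[0.5596·7.1006 + 0.4404·0.0000] = 3.8849
Node d (S = 22.06): V_d = e^(−0.0225)·[0.5596·0.0000 + 0.4404·0.0000] = 0.0000
Node 0 (S = 25): V_0 = e^(−0.0225)·[0.5596·3.8849 + 0.4404·0.0000] = 2.1255

€2.13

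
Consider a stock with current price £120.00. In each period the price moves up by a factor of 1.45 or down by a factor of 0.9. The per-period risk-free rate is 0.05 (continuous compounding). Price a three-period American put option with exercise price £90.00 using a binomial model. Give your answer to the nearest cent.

Risk-neutral probability p = (e^0.05 − 0.9)/(1.45 − 0.9) = 0.1513/0.5500 = 0.2750
Terminal stock prices: S_uuu = 365.8, S_uud = 227.1, S_udd = 140.9, S_ddd = 87.48
Terminal payoffs (K − S): max(-275.8, 0) = 0, max(-137.1, 0) = 0, max(-50.94, 0) = 0, max(2.52, 0) = 2.52
Node uu (S = 252.3): continuation = e^(−0.05)·[0.2750·0.0000 + 0.7250·0.0000] = 0.0000; exercise value = 0.0000 ≤ continuation, so V_uu = 0.0000
Node ud (S = 156.6): continuation = e^(−0.05)·[0.2750·0.0000 + 0.7250·0.0000] = 0.0000; exercise value = 0.0000 ≤ continuation, so V_ud = 0.0000
Node dd (S = 97.2): continuation = e^(−0.05)·[0.2750·0.0000 + 0.7250·2.5200] = 1.7378; exercise value = 0.0000 ≤ continuation, so V_dd = 1.7378
Node u (S = 174): continuation = e^(−0.05)·[0.2750·0.0000 + 0.7250·0.0000] = 0.0000; exercise value = 0.0000 ≤ continuation, so V_u = 0.0000
Node d (S = 108): continuation = e^(−0.05)·[0.2750·0.0000 + 0.7250·1.7378] = 1.1984; exercise value = 0.0000 ≤ continuation, so V_d = 1.1984
Node 0 (S = 120): continuation = e^(−0.05)·[0.2750·0.0000 + 0.7250·1.1984] = 0.8264; exercise value = 0.0000 ≤ continuation, so V_0 = 0.8264

£0.83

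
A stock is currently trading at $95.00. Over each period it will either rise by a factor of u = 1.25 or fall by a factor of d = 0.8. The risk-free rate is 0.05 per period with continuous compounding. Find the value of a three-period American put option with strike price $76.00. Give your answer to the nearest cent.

$2.68

Risk-neutral probability p = (e^0.05 − 0.8)/(1.25 − 0.8) = 0.2513/0.4500 = 0.5584
Terminal stock prices: S_uuu = 185.5, S_uud = 118.8, S_udd = 76, S_ddd = 48.64
Terminal payoffs (K − S): max(-109.5, 0) = 0, max(-42.75, 0) = 0, max(0, 0) = 0, max(27.36, 0) = 27.36
Node uu (S = 148.4): continuation = e^(−0.05)·[0.5584·0.0000 + 0.4416·0.0000] = 0.0000; exercise value = 0.0000 ≤ continuation, so V_uu = 0.0000
Node ud (S = 95): continuation = e^(−0.05)·[0.5584·0.0000 + 0.4416·0.0000] = 0.0000; exercise value = 0.0000 ≤ continuation, so V_ud = 0.0000
Node dd (S = 60.8): continuation = e^(−0.05)·[0.5584·0.0000 + 0.4416·27.3600] = 11.4934; exercise value = 15.2000 > continuation, so V_dd = 15.2000 (exercise)
Node u (S = 118.8): continuation = e^(−0.05)·[0.5584·0.0000 + 0.4416·0.0000] = 0.0000; exercise value = 0.0000 ≤ continuation, so V_u = 0.0000
Node d (S = 76): continuation = e^(−0.05)·[0.5584·0.0000 + 0.4416·15.2000] = 6.3852; exercise value = 0.0000 ≤ continuation, so V_d = 6.3852
Node 0 (S = 95): continuation = e^(−0.05)·[0.5584·0.0000 + 0.4416·6.3852] = 2.6823; exercise value = 0.0000 ≤ continuation, so V_0 = 2.6823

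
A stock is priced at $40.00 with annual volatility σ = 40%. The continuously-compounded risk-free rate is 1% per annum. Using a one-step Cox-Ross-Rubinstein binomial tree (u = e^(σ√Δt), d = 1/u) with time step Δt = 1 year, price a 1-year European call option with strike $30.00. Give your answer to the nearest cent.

$12.15

CRR parameters: u = e^(σ√Δt) = e^(0.4·√1) = 1.4918, d = 1/u = 0.6703
Per-period rate: rΔt = 0.01·1 = 0.01, so R = e^0.01 = 1.0101
Risk-neutral probability p = (e^0.01 − 0.6703)/(1.4918 − 0.6703) = 0.3397/0.8215 = 0.4135
Terminal stock prices: S_u = 59.67, S_d = 26.81
Terminal payoffs (S − K): max(29.67, 0) = 29.67, max(-3.187, 0) = 0
Node 0 (S = 40): V_0 = e^(−0.01)·[0.4135·29.6730 + 0.5865·0.0000] = 12.1491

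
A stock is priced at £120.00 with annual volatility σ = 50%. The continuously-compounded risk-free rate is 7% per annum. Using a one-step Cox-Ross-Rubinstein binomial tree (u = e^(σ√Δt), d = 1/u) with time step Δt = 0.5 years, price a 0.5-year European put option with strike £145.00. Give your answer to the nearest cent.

£31.56

CRR parameters: u = e^(σ√Δt) = e^(0.5·√0.5) = 1.4241, d = 1/u = 0.7022
Per-period rate: rΔt = 0.07·0.5 = 0.035, so R = e^0.035 = 1.0356
Risk-neutral probability p = (e^0.035 − 0.7022)/(1.4241 − 0.7022) = 0.3334/0.7219 = 0.4619
Terminal stock prices: S_u = 170.9, S_d = 84.26
Terminal payoffs (K − S): max(-25.89, 0) = 0, max(60.74, 0) = 60.74
Node 0 (S = 120): V_0 = e^(−0.035)·[0.4619·0.0000 + 0.5381·60.7374] = 31.5610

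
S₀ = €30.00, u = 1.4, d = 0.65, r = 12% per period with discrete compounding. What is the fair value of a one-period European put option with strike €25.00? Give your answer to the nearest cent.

Risk-neutral probability p = (1 + 0.12 − 0.65)/(1.4 − 0.65) = 0.4700/0.7500 = 0.6267
Terminal stock prices: S_u = 42, S_d = 19.5
Terminal payoffs (K − S): max(-17, 0) = 0, max(5.5, 0) = 5.5
Node 0 (S = 30): V_0 = 1/1.12·[0.6267·0.0000 + 0.3733·5.5000] = 1.8333

€1.83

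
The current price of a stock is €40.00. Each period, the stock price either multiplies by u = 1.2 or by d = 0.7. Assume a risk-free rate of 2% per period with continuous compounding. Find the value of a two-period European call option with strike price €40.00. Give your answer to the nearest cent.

€6.94

Risk-neutral probability p = (e^0.02 − 0.7)/(1.2 − 0.7) = 0.3202/0.5000 = 0.6404
Terminal stock prices: S_uu = 57.6, S_ud = 33.6, S_dd = 19.6
Terminal payoffs (S − K): max(17.6, 0) = 17.6, max(-6.4, 0) = 0, max(-20.4, 0) = 0
Node u (S = 48): V_u = e^(−0.02)·[0.6404·17.6000 + 0.3596·0.0000] = 11.0479
Node d (S = 28): V_d = e^(−0.02)·[0.6404·0.0000 + 0.3596·0.0000] = 0.0000
Node 0 (S = 40): V_0 = e^(−0.02)·[0.6404·11.0479 + 0.3596·0.0000] = 6.9350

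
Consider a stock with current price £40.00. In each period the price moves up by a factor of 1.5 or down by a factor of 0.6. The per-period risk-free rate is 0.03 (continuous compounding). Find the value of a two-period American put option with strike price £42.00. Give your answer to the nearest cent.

Risk-neutral probability p = (e^0.03 − 0.6)/(1.5 − 0.6) = 0.4305/0.9000 = 0.4783
Terminal stock prices: S_uu = 90, S_ud = 36, S_dd = 14.4
Terminal payoffs (K − S): max(-48, 0) = 0, max(6, 0) = 6, max(27.6, 0) = 27.6
Node u (S = 60): continuation = e^(−0.03)·[0.4783·0.0000 + 0.5217·6.0000] = 3.0378; exercise value = 0.0000 ≤ continuation, so V_u = 3.0378
Node d (S = 24): continuation = e^(−0.03)·[0.4783·6.0000 + 0.5217·27.6000] = 16.7587; exercise value = 18.0000 > continuation, so V_d = 18.0000 (exercise)
Node 0 (S = 40): continuation = e^(−0.03)·[0.4783·3.0378 + 0.5217·18.0000] = 10.5233; exercise value = 2.0000 ≤ continuation, so V_0 = 10.5233

£10.52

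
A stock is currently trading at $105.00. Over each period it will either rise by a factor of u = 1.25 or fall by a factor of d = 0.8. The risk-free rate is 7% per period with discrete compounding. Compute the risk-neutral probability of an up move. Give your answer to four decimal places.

p = 0.6000

Risk-neutral probability p = (1 + 0.07 − 0.8)/(1.25 − 0.8) = 0.2700/0.4500 = 0.6000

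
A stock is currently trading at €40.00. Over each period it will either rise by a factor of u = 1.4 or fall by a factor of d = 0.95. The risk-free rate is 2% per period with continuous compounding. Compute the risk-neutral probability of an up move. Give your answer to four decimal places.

p = 0.1560

Risk-neutral probability p = (e^0.02 − 0.95)/(1.4 − 0.95) = 0.0702/0.4500 = 0.1560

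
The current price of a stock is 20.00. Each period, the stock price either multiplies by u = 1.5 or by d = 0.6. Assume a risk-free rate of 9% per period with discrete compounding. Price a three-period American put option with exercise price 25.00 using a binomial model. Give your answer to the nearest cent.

Risk-neutral probability p = (1 + 0.09 − 0.6)/(1.5 − 0.6) = 0.4900/0.9000 = 0.5444
Terminal stock prices: S_uuu = 67.5, S_uud = 27, S_udd = 10.8, S_ddd = 4.32
Terminal payoffs (K − S): max(-42.5, 0) = 0, max(-2, 0) = 0, max(14.2, 0) = 14.2, max(20.68, 0) = 20.68
Node uu (S = 45): continuation = 1/1.09·[0.5444·0.0000 + 0.4556·0.0000] = 0.0000; exercise value = 0.0000 ≤ continuation, so V_uu = 0.0000
Node ud (S = 18): continuation = 1/1.09·[0.5444·0.0000 + 0.4556·14.2000] = 5.9348; exercise value = 7.0000 > continuation, so V_ud = 7.0000 (exercise)
Node dd (S = 7.2): continuation = 1/1.09·[0.5444·14.2000 + 0.4556·20.6800] = 15.7358; exercise value = 17.8000 > continuation, so V_dd = 17.8000 (exercise)
Node u (S = 30): continuation = 1/1.09·[0.5444·0.0000 + 0.4556·7.0000] = 2.9256; exercise value = 0.0000 ≤ continuation, so V_u = 2.9256
Node d (S = 12): continuation = 1/1.09·[0.5444·7.0000 + 0.4556·17.8000] = 10.9358; exercise value = 13.0000 > continuation, so V_d = 13.0000 (exercise)
Node 0 (S = 20): continuation = 1/1.09·[0.5444·2.9256 + 0.4556·13.0000] = 6.8945; exercise value = 5.0000 ≤ continuation, so V_0 = 6.8945

6.89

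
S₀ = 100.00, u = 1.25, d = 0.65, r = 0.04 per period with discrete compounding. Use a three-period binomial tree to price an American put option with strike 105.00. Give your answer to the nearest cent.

18.91

Risk-neutral probability p = (1 + 0.04 − 0.65)/(1.25 − 0.65) = 0.3900/0.6000 = 0.6500
Terminal stock prices: S_uuu = 195.3, S_uud = 101.6, S_udd = 52.81, S_ddd = 27.46
Terminal payoffs (K − S): max(-90.31, 0) = 0, max(3.438, 0) = 3.438, max(52.19, 0) = 52.19, max(77.54, 0) = 77.54
Node uu (S = 156.2): continuation = 1/1.04·[0.6500·0.0000 + 0.3500·3.4375] = 1.1569; exercise value = 0.0000 ≤ continuation, so V_uu = 1.1569
Node ud (S = 81.25): continuation = 1/1.04·[0.6500·3.4375 + 0.3500·52.1875] = 19.7115; exercise value = 23.7500 > continuation, so V_ud = 23.7500 (exercise)
Node dd (S = 42.25): continuation = 1/1.04·[0.6500·52.1875 + 0.3500·77.5375] = 58.7115; exercise value = 62.7500 > continuation, so V_dd = 62.7500 (exercise)
Node u (S = 125): continuation = 1/1.04·[0.6500·1.1569 + 0.3500·23.7500] = 8.7158; exercise value = 0.0000 ≤ continuation, so V_u = 8.7158
Node d (S = 65): continuation = 1/1.04·[0.6500·23.7500 + 0.3500·62.7500] = 35.9615; exercise value = 40.0000 > continuation, so V_d = 40.0000 (exercise)
Node 0 (S = 100): continuation = 1/1.04·[0.6500·8.7158 + 0.3500·40.0000] = 18.9089; exercise value = 5.0000 ≤ continuation, so V_0 = 18.9089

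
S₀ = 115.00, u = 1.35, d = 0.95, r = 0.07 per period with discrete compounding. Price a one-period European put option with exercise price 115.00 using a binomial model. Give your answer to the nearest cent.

Risk-neutral probability p = (1 + 0.07 − 0.95)/(1.35 − 0.95) = 0.1200/0.4000 = 0.3000
Terminal stock prices: S_u = 155.2, S_d = 109.2
Terminal payoffs (K − S): max(-40.25, 0) = 0, max(5.75, 0) = 5.75
Node 0 (S = 115): V_0 = 1/1.07·[0.3000·0.0000 + 0.7000·5.7500] = 3.7617

3.76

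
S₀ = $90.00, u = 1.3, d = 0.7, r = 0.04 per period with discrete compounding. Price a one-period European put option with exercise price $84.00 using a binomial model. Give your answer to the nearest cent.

Risk-neutral probability p = (1 + 0.04 − 0.7)/(1.3 − 0.7) = 0.3400/0.6000 = 0.5667
Terminal stock prices: S_u = 117, S_d = 63
Terminal payoffs (K − S): max(-33, 0) = 0, max(21, 0) = 21
Node 0 (S = 90): V_0 = 1/1.04·[0.5667·0.0000 + 0.4333·21.0000] = 8.7500

$8.75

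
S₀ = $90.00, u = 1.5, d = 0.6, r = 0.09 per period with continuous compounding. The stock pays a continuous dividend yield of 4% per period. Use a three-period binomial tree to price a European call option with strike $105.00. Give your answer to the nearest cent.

Per-period risk-free factor R = e^0.09 = 1.0942; dividend-adjusted growth = e^(0.09−0.04) = 1.0513.
Risk-neutral probability p = (1.0513 − 0.6)/(1.5 − 0.6) = 0.4513/0.9000 = 0.5014
Terminal stock prices: S_uuu = 303.8, S_uud = 121.5, S_udd = 48.6, S_ddd = 19.44
Terminal payoffs (S − K): max(198.8, 0) = 198.8, max(16.5, 0) = 16.5, max(-56.4, 0) = 0, max(-85.56, 0) = 0
Node uu (S = 202.5): V_uu = e^(−0.09)·[0.5014·198.7500 + 0.4986·16.5000] = 98.5971
Node ud (S = 81): V_ud = e^(−0.09)·[0.5014·16.5000 + 0.4986·0.0000] = 7.5612
Node dd (S = 32.4): V_dd = e^(−0.09)·[0.5014·0.0000 + 0.4986·0.0000] = 0.0000
Node u (S = 135): V_u = e^(−0.09)·[0.5014·98.5971 + 0.4986·7.5612] = 48.6282
Node d (S = 54): V_d = e^(−0.09)·[0.5014·7.5612 + 0.4986·0.0000] = 3.4650
Node 0 (S = 90): V_0 = e^(−0.09)·[0.5014·48.6282 + 0.4986·3.4650] = 23.8631

$23.86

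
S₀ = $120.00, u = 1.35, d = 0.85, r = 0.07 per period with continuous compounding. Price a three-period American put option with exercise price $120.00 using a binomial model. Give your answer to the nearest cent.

Risk-neutral probability p = (e^0.07 − 0.85)/(1.35 − 0.85) = 0.2225/0.5000 = 0.4450
Terminal stock prices: S_uuu = 295.2, S_uud = 185.9, S_udd = 117, S_ddd = 73.69
Terminal payoffs (K − S): max(-175.2, 0) = 0, max(-65.9, 0) = 0, max(2.955, 0) = 2.955, max(46.31, 0) = 46.31
Node uu (S = 218.7): continuation = e^(−0.07)·[0.4450·0.0000 + 0.5550·0.0000] = 0.0000; exercise value = 0.0000 ≤ continuation, so V_uu = 0.0000
Node ud (S = 137.7): continuation = e^(−0.07)·[0.4450·0.0000 + 0.5550·2.9550] = 1.5291; exercise value = 0.0000 ≤ continuation, so V_ud = 1.5291
Node dd (S = 86.7): continuation = e^(−0.07)·[0.4450·2.9550 + 0.5550·46.3050] = 25.1873; exercise value = 33.3000 > continuation, so V_dd = 33.3000 (exercise)
Node u (S = 162): continuation = e^(−0.07)·[0.4450·0.0000 + 0.5550·1.5291] = 0.7913; exercise value = 0.0000 ≤ continuation, so V_u = 0.7913
Node d (S = 102): continuation = e^(−0.07)·[0.4450·1.5291 + 0.5550·33.3000] = 17.8660; exercise value = 18.0000 > continuation, so V_d = 18.0000 (exercise)
Node 0 (S = 120): continuation = e^(−0.07)·[0.4450·0.7913 + 0.5550·18.0000] = 9.6427; exercise value = 0.0000 ≤ continuation, so V_0 = 9.6427

$9.64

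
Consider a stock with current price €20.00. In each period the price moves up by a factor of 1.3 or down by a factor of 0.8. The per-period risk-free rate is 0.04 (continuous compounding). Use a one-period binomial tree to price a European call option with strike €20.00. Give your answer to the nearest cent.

Risk-neutral probability p = (e^0.04 − 0.8)/(1.3 − 0.8) = 0.2408/0.5000 = 0.4816
Terminal stock prices: S_u = 26, S_d = 16
Terminal payoffs (S − K): max(6, 0) = 6, max(-4, 0) = 0
Node 0 (S = 20): V_0 = e^(−0.04)·[0.4816·6.0000 + 0.5184·0.0000] = 2.7764

€2.78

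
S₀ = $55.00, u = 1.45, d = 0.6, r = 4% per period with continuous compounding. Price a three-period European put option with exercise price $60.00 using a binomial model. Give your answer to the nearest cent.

Risk-neutral probability p = (e^0.04 − 0.6)/(1.45 − 0.6) = 0.4408/0.8500 = 0.5186
Terminal stock prices: S_uuu = 167.7, S_uud = 69.38, S_udd = 28.71, S_ddd = 11.88
Terminal payoffs (K − S): max(-107.7, 0) = 0, max(-9.382, 0) = 0, max(31.29, 0) = 31.29, max(48.12, 0) = 48.12
Node uu (S = 115.6): V_uu = e^(−0.04)·[0.5186·0.0000 + 0.4814·0.0000] = 0.0000
Node ud (S = 47.85): V_ud = e^(−0.04)·[0.5186·0.0000 + 0.4814·31.2900] = 14.4723
Node dd (S = 19.8): V_dd = e^(−0.04)·[0.5186·31.2900 + 0.4814·48.1200] = 37.8474
Node u (S = 79.75): V_u = e^(−0.04)·[0.5186·0.0000 + 0.4814·14.4723] = 6.6938
Node d (S = 33): V_d = e^(−0.04)·[0.5186·14.4723 + 0.4814·37.8474] = 24.7164
Node 0 (S = 55): V_0 = e^(−0.04)·[0.5186·6.6938 + 0.4814·24.7164] = 14.7672

$14.77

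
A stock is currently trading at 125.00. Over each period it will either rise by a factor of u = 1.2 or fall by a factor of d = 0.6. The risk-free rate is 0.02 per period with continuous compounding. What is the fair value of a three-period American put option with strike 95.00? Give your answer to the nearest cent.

Risk-neutral probability p = (e^0.02 − 0.6)/(1.2 − 0.6) = 0.4202/0.6000 = 0.7003
Terminal stock prices: S_uuu = 216, S_uud = 108, S_udd = 54, S_ddd = 27
Terminal payoffs (K − S): max(-121, 0) = 0, max(-13, 0) = 0, max(41, 0) = 41, max(68, 0) = 68
Node uu (S = 180): continuation = e^(−0.02)·[0.7003·0.0000 + 0.2997·0.0000] = 0.0000; exercise value = 0.0000 ≤ continuation, so V_uu = 0.0000
Node ud (S = 90): continuation = e^(−0.02)·[0.7003·0.0000 + 0.2997·41.0000] = 12.0430; exercise value = 5.0000 ≤ continuation, so V_ud = 12.0430
Node dd (S = 45): continuation = e^(−0.02)·[0.7003·41.0000 + 0.2997·68.0000] = 48.1189; exercise value = 50.0000 > continuation, so V_dd = 50.0000 (exercise)
Node u (S = 150): continuation = e^(−0.02)·[0.7003·0.0000 + 0.2997·12.0430] = 3.5374; exercise value = 0.0000 ≤ continuation, so V_u = 3.5374
Node d (S = 75): continuation = e^(−0.02)·[0.7003·12.0430 + 0.2997·50.0000] = 22.9536; exercise value = 20.0000 ≤ continuation, so V_d = 22.9536
Node 0 (S = 125): continuation = e^(−0.02)·[0.7003·3.5374 + 0.2997·22.9536] = 9.1705; exercise value = 0.0000 ≤ continuation, so V_0 = 9.1705

9.17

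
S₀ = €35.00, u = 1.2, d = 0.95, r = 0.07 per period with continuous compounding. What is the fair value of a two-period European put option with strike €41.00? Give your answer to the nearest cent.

€2.61

Risk-neutral probability p = (e^0.07 − 0.95)/(1.2 − 0.95) = 0.1225/0.2500 = 0.4900
Terminal stock prices: S_uu = 50.4, S_ud = 39.9, S_dd = 31.59
Terminal payoffs (K − S): max(-9.4, 0) = 0, max(1.1, 0) = 1.1, max(9.413, 0) = 9.413
Node u (S = 42): V_u = e^(−0.07)·[0.4900·0.0000 + 0.5100·1.1000] = 0.5230
Node d (S = 33.25): V_d = e^(−0.07)·[0.4900·1.1000 + 0.5100·9.4125] = 4.9781
Node 0 (S = 35): V_0 = e^(−0.07)·[0.4900·0.5230 + 0.5100·4.9781] = 2.6060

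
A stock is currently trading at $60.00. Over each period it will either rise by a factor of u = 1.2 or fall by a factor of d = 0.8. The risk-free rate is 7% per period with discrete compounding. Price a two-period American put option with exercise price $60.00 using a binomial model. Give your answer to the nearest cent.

Risk-neutral probability p = (1 + 0.07 − 0.8)/(1.2 − 0.8) = 0.2700/0.4000 = 0.6750
Terminal stock prices: S_uu = 86.4, S_ud = 57.6, S_dd = 38.4
Terminal payoffs (K − S): max(-26.4, 0) = 0, max(2.4, 0) = 2.4, max(21.6, 0) = 21.6
Node u (S = 72): continuation = 1/1.07·[0.6750·0.0000 + 0.3250·2.4000] = 0.7290; exercise value = 0.0000 ≤ continuation, so V_u = 0.7290
Node d (S = 48): continuation = 1/1.07·[0.6750·2.4000 + 0.3250·21.6000] = 8.0748; exercise value = 12.0000 > continuation, so V_d = 12.0000 (exercise)
Node 0 (S = 60): continuation = 1/1.07·[0.6750·0.7290 + 0.3250·12.0000] = 4.1047; exercise value = 0.0000 ≤ continuation, so V_0 = 4.1047

$4.10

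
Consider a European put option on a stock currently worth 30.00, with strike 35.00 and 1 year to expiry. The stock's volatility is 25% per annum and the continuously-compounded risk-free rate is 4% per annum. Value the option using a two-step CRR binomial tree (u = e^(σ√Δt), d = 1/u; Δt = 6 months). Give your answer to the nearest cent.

CRR parameters: u = e^(σ√Δt) = e^(0.25·√0.5) = 1.1934, d = 1/u = 0.8380
Per-period rate: rΔt = 0.04·0.5 = 0.02, so R = e^0.02 = 1.0202
Risk-neutral probability p = (e^0.02 − 0.8380)/(1.1934 − 0.8380) = 0.1822/0.3554 = 0.5128
Terminal stock prices: S_uu = 42.72, S_ud = 30, S_dd = 21.07
Terminal payoffs (K − S): max(-7.724, 0) = 0, max(5, 0) = 5, max(13.93, 0) = 13.93
Node u (S = 35.8): V_u = e^(−0.02)·[0.5128·0.0000 + 0.4872·5.0000] = 2.3879
Node d (S = 25.14): V_d = e^(−0.02)·[0.5128·5.0000 + 0.4872·13.9343] = 9.1679
Node 0 (S = 30): V_0 = e^(−0.02)·[0.5128·2.3879 + 0.4872·9.1679] = 5.5787

5.58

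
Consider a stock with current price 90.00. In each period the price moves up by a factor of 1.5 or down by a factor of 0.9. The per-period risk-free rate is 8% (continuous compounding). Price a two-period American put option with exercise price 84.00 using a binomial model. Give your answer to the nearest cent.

4.56

Risk-neutral probability p = (e^0.08 − 0.9)/(1.5 − 0.9) = 0.1833/0.6000 = 0.3055
Terminal stock prices: S_uu = 202.5, S_ud = 121.5, S_dd = 72.9
Terminal payoffs (K − S): max(-118.5, 0) = 0, max(-37.5, 0) = 0, max(11.1, 0) = 11.1
Node u (S = 135): continuation = e^(−0.08)·[0.3055·0.0000 + 0.6945·0.0000] = 0.0000; exercise value = 0.0000 ≤ continuation, so V_u = 0.0000
Node d (S = 81): continuation = e^(−0.08)·[0.3055·0.0000 + 0.6945·11.1000] = 7.1165; exercise value = 3.0000 ≤ continuation, so V_d = 7.1165
Node 0 (S = 90): continuation = e^(−0.08)·[0.3055·0.0000 + 0.6945·7.1165] = 4.5625; exercise value = 0.0000 ≤ continuation, so V_0 = 4.5625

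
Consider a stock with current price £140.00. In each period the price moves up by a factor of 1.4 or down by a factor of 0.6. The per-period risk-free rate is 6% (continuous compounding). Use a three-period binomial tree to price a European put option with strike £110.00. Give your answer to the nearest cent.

Risk-neutral probability p = (e^0.06 − 0.6)/(1.4 − 0.6) = 0.4618/0.8000 = 0.5773
Terminal stock prices: S_uuu = 384.2, S_uud = 164.6, S_udd = 70.56, S_ddd = 30.24
Terminal payoffs (K − S): max(-274.2, 0) = 0, max(-54.64, 0) = 0, max(39.44, 0) = 39.44, max(79.76, 0) = 79.76
Node uu (S = 274.4): V_uu = e^(−0.06)·[0.5773·0.0000 + 0.4227·0.0000] = 0.0000
Node ud (S = 117.6): V_ud = e^(−0.06)·[0.5773·0.0000 + 0.4227·39.4400] = 15.7006
Node dd (S = 50.4): V_dd = e^(−0.06)·[0.5773·39.4400 + 0.4227·79.7600] = 53.1941
Node u (S = 196): V_u = e^(−0.06)·[0.5773·0.0000 + 0.4227·15.7006] = 6.2502
Node d (S = 84): V_d = e^(−0.06)·[0.5773·15.7006 + 0.4227·53.1941] = 29.7120
Node 0 (S = 140): V_0 = e^(−0.06)·[0.5773·6.2502 + 0.4227·29.7120] = 15.2261

£15.23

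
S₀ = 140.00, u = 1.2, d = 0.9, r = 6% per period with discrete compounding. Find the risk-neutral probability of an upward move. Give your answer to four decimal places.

Risk-neutral probability p = (1 + 0.06 − 0.9)/(1.2 − 0.9) = 0.1600/0.3000 = 0.5333

p = 0.5333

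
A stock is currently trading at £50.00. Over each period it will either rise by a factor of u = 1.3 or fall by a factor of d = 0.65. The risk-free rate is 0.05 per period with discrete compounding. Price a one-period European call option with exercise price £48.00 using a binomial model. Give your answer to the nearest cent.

Risk-neutral probability p = (1 + 0.05 − 0.65)/(1.3 − 0.65) = 0.4000/0.6500 = 0.6154
Terminal stock prices: S_u = 65, S_d = 32.5
Terminal payoffs (S − K): max(17, 0) = 17, max(-15.5, 0) = 0
Node 0 (S = 50): V_0 = 1/1.05·[0.6154·17.0000 + 0.3846·0.0000] = 9.9634

£9.96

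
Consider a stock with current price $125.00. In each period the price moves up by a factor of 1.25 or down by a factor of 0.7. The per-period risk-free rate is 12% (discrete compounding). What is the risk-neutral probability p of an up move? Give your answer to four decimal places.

p = 0.7636

Risk-neutral probability p = (1 + 0.12 − 0.7)/(1.25 − 0.7) = 0.4200/0.5500 = 0.7636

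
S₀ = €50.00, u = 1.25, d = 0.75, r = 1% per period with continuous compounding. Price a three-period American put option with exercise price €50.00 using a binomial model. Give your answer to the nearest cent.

Risk-neutral probability p = (e^0.01 − 0.75)/(1.25 − 0.75) = 0.2601/0.5000 = 0.5201
Terminal stock prices: S_uuu = 97.66, S_uud = 58.59, S_udd = 35.16, S_ddd = 21.09
Terminal payoffs (K − S): max(-47.66, 0) = 0, max(-8.594, 0) = 0, max(14.84, 0) = 14.84, max(28.91, 0) = 28.91
Node uu (S = 78.12): continuation = e^(−0.01)·[0.5201·0.0000 + 0.4799·0.0000] = 0.0000; exercise value = 0.0000 ≤ continuation, so V_uu = 0.0000
Node ud (S = 46.88): continuation = e^(−0.01)·[0.5201·0.0000 + 0.4799·14.8438] = 7.0526; exercise value = 3.1250 ≤ continuation, so V_ud = 7.0526
Node dd (S = 28.12): continuation = e^(−0.01)·[0.5201·14.8438 + 0.4799·28.9062] = 21.3775; exercise value = 21.8750 > continuation, so V_dd = 21.8750 (exercise)
Node u (S = 62.5): continuation = e^(−0.01)·[0.5201·0.0000 + 0.4799·7.0526] = 3.3509; exercise value = 0.0000 ≤ continuation, so V_u = 3.3509
Node d (S = 37.5): continuation = e^(−0.01)·[0.5201·7.0526 + 0.4799·21.8750] = 14.0249; exercise value = 12.5000 ≤ continuation, so V_d = 14.0249
Node 0 (S = 50): continuation = e^(−0.01)·[0.5201·3.3509 + 0.4799·14.0249] = 8.3890; exercise value = 0.0000 ≤ continuation, so V_0 = 8.3890

€8.39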